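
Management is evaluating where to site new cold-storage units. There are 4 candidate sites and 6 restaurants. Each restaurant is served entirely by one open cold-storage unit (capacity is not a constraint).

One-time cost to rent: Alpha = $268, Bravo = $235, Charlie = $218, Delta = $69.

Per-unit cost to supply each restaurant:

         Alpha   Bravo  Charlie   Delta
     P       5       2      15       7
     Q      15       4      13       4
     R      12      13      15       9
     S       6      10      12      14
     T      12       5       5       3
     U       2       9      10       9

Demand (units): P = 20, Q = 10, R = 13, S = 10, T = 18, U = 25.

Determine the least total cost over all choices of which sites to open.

For any fixed open set, each restaurant goes to its cheapest open site; total = fixed + service.
{Alpha, Delta}: P→Alpha 5·20=100, Q→Delta 4·10=40, R→Delta 9·13=117, S→Alpha 6·10=60, T→Delta 3·18=54, U→Alpha 2·25=50. Service 421; fixed 337; total 758.
{Delta}: service 716 + fixed 69 = 785
{Bravo, Delta}: P→Bravo 2·20=40, Q→Bravo 4·10=40, R→Delta 9·13=117, S→Bravo 10·10=100, T→Delta 3·18=54, U→Bravo 9·25=225. Service 576; fixed 304; total 880.
{Alpha, Bravo, Charlie, Delta}: service 361 + fixed 790 = 1151
(All 15 nonempty subsets were checked; Alpha and Delta is lowest.)

Minimum total cost: 758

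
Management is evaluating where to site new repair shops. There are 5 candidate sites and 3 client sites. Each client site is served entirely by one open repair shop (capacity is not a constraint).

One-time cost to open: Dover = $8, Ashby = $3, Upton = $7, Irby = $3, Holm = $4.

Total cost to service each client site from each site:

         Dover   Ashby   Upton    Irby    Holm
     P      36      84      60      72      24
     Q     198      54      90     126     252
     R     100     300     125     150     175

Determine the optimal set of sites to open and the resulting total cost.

For any fixed open set, each client site goes to its cheapest open site; total = fixed + service.
{Dover, Ashby, Holm}: P→Holm 24, Q→Ashby 54, R→Dover 100. Service 178; fixed 15; total 193.
{Dover, Ashby, Irby, Holm}: service 178 + fixed 18 = 196
{Dover, Ashby, Upton, Holm}: P→Holm 24, Q→Ashby 54, R→Dover 100. Service 178; fixed 22; total 200.
{Dover, Ashby, Upton, Irby, Holm}: service 178 + fixed 25 = 203
No other subset beats 193.

Open Dover, Ashby and Holm; minimum total cost 193.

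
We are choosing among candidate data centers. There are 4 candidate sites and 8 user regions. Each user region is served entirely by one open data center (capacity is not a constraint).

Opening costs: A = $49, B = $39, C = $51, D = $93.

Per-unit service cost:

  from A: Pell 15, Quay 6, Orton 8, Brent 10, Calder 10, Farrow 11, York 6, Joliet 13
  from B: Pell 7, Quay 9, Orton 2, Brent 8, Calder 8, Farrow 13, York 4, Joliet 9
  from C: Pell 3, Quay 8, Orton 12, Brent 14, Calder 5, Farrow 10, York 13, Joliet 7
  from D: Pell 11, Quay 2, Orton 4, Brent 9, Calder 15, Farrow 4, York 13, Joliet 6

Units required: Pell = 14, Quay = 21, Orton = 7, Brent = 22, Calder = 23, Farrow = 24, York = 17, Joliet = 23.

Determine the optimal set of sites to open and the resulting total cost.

Open B, C and D; minimum total cost 874.

For any fixed open set, each user region goes to its cheapest open site; total = fixed + service.
{B, C, D}: Pell→C 3·14=42, Quay→D 2·21=42, Orton→B 2·7=14, Brent→B 8·22=176, Calder→C 5·23=115, Farrow→D 4·24=96, York→B 4·17=68, Joliet→D 6·23=138. Service 691; fixed 183; total 874.
{A, B, C, D}: service 691 + fixed 232 = 923
{B, D}: service 816 + fixed 132 = 948
{B}: Pell→B 7·14=98, Quay→B 9·21=189, Orton→B 2·7=14, Brent→B 8·22=176, Calder→B 8·23=184, Farrow→B 13·24=312, York→B 4·17=68, Joliet→B 9·23=207. Service 1248; fixed 39; total 1287.
No other subset beats 874.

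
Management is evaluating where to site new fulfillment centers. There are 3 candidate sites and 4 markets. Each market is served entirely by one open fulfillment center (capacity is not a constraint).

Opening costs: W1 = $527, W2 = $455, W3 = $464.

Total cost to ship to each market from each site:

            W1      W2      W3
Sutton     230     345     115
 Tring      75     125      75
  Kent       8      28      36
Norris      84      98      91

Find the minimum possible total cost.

For any fixed open set, each market goes to its cheapest open site; total = fixed + service.
{W3}: Sutton→W3 115, Tring→W3 75, Kent→W3 36, Norris→W3 91. Service 317; fixed 464; total 781.
{W1}: service 397 + fixed 527 = 924
{W2}: service 596 + fixed 455 = 1051
{W1, W2, W3}: Sutton→W3 115, Tring→W1 75, Kent→W1 8, Norris→W1 84. Service 282; fixed 1446; total 1728.
(All 7 nonempty subsets were checked; W3 only is lowest.)

Minimum total cost: 781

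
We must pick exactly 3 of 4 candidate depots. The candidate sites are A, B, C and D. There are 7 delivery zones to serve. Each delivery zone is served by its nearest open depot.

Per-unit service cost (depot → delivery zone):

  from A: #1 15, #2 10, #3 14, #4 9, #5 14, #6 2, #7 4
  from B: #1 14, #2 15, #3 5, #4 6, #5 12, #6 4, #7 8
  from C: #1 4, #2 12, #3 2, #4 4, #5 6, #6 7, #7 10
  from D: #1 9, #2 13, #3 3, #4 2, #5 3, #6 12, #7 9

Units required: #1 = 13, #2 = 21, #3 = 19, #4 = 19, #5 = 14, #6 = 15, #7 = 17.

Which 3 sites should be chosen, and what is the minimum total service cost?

With exactly 3 open, each delivery zone uses its cheapest among the chosen.
{A, C, D}: #1→C 4·13=52, #2→A 10·21=210, #3→C 2·19=38, #4→D 2·19=38, #5→D 3·14=42, #6→A 2·15=30, #7→A 4·17=68. Service cost 478.
{A, B, C}: service cost 558
{A, B, D}: service cost 562
Among all 4 size-3 choices, {A, C, D} is lowest.

Choose A, C and D; total service cost 478.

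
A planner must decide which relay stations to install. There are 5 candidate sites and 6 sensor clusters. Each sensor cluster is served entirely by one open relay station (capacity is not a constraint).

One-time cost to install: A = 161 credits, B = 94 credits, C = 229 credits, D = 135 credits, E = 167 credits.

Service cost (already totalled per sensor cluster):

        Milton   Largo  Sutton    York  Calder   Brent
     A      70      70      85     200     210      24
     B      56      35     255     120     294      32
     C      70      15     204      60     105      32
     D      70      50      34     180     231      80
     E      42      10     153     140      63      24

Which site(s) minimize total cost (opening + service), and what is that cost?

Open E only; minimum total cost 599.

For any fixed open set, each sensor cluster goes to its cheapest open site; total = fixed + service.
{E}: Milton→E 42, Largo→E 10, Sutton→E 153, York→E 140, Calder→E 63, Brent→E 24. Service 432; fixed 167; total 599.
{D, E}: service 313 + fixed 302 = 615
{B, E}: Milton→E 42, Largo→E 10, Sutton→E 153, York→B 120, Calder→E 63, Brent→E 24. Service 412; fixed 261; total 673.
{A, B, C, D, E}: Milton→E 42, Largo→E 10, Sutton→D 34, York→C 60, Calder→E 63, Brent→A 24. Service 233; fixed 786; total 1019.
No other subset beats 599.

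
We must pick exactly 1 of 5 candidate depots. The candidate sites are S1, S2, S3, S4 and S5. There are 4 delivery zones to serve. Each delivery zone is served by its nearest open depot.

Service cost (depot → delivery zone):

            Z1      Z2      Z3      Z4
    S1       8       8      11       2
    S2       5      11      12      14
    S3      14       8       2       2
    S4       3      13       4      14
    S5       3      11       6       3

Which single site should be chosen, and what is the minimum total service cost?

With exactly 1 open, each delivery zone uses its cheapest among the chosen.
{S5}: Z1→S5 3, Z2→S5 11, Z3→S5 6, Z4→S5 3. Service cost 23.
{S3}: service cost 26
{S1}: service cost 29
Among all 5 size-1 choices, {S5} is lowest.

Choose S5 only; total service cost 23.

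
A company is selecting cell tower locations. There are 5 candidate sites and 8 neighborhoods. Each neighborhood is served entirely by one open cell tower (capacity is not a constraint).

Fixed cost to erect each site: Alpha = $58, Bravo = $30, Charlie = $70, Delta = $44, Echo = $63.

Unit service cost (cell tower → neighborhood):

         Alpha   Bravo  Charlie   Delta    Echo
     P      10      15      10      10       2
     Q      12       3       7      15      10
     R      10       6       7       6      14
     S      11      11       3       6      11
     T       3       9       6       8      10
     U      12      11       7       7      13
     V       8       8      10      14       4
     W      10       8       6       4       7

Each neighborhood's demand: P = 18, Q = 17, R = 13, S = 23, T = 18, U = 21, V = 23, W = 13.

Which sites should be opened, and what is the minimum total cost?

For any fixed open set, each neighborhood goes to its cheapest open site; total = fixed + service.
{Bravo, Charlie, Echo}: P→Echo 2·18=36, Q→Bravo 3·17=51, R→Bravo 6·13=78, S→Charlie 3·23=69, T→Charlie 6·18=108, U→Charlie 7·21=147, V→Echo 4·23=92, W→Charlie 6·13=78. Service 659; fixed 163; total 822.
{Alpha, Bravo, Charlie, Echo}: P→Echo 2·18=36, Q→Bravo 3·17=51, R→Bravo 6·13=78, S→Charlie 3·23=69, T→Alpha 3·18=54, U→Charlie 7·21=147, V→Echo 4·23=92, W→Charlie 6·13=78. Service 605; fixed 221; total 826.
{Bravo, Charlie, Delta, Echo}: service 633 + fixed 207 = 840
{Alpha, Bravo, Charlie, Delta, Echo}: P→Echo 2·18=36, Q→Bravo 3·17=51, R→Bravo 6·13=78, S→Charlie 3·23=69, T→Alpha 3·18=54, U→Charlie 7·21=147, V→Echo 4·23=92, W→Delta 4·13=52. Service 579; fixed 265; total 844.
No other subset beats 822.

Open Bravo, Charlie and Echo; minimum total cost 822.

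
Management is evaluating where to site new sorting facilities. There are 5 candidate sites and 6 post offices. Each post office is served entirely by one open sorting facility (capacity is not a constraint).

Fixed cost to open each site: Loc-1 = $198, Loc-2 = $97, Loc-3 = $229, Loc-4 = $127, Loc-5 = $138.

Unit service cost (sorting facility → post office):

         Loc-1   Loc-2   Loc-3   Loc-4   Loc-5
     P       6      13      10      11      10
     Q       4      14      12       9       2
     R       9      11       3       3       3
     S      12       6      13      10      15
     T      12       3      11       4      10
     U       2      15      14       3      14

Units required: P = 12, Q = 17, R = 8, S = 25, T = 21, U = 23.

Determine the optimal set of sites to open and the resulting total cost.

For any fixed open set, each post office goes to its cheapest open site; total = fixed + service.
{Loc-1, Loc-2}: P→Loc-1 6·12=72, Q→Loc-1 4·17=68, R→Loc-1 9·8=72, S→Loc-2 6·25=150, T→Loc-2 3·21=63, U→Loc-1 2·23=46. Service 471; fixed 295; total 766.
{Loc-2, Loc-4}: service 591 + fixed 224 = 815
{Loc-1, Loc-2, Loc-5}: P→Loc-1 6·12=72, Q→Loc-5 2·17=34, R→Loc-5 3·8=24, S→Loc-2 6·25=150, T→Loc-2 3·21=63, U→Loc-1 2·23=46. Service 389; fixed 433; total 822.
{Loc-1, Loc-2, Loc-3, Loc-4, Loc-5}: service 389 + fixed 789 = 1178
No other subset beats 766.

Open Loc-1 and Loc-2; minimum total cost 766.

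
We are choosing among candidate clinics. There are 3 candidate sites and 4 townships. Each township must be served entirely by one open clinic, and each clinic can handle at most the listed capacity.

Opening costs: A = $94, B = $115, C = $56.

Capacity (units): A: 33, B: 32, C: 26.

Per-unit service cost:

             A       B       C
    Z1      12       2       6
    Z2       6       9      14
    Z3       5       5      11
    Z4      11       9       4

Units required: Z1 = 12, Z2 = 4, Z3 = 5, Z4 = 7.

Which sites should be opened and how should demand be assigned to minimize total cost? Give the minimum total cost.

Open {B}: Z1→B 2·12=24, Z2→B 9·4=36, Z3→B 5·5=25, Z4→B 9·7=63.
Loads: B carries 28/32. Service 148; fixed 115; total 263.
Next best feasible plan costs 284.

Minimum total cost: 263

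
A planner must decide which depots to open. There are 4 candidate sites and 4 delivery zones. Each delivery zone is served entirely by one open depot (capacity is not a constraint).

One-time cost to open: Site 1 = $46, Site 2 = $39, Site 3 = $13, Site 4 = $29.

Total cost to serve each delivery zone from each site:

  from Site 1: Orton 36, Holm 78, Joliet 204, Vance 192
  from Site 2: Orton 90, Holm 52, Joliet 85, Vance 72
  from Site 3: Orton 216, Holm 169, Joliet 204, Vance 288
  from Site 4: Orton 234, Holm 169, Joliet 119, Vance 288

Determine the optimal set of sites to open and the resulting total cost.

For any fixed open set, each delivery zone goes to its cheapest open site; total = fixed + service.
{Site 1, Site 2}: Orton→Site 1 36, Holm→Site 2 52, Joliet→Site 2 85, Vance→Site 2 72. Service 245; fixed 85; total 330.
{Site 2}: Orton→Site 2 90, Holm→Site 2 52, Joliet→Site 2 85, Vance→Site 2 72. Service 299; fixed 39; total 338.
{Site 1, Site 2, Site 3}: service 245 + fixed 98 = 343
{Site 1, Site 2, Site 3, Site 4}: service 245 + fixed 127 = 372
(All 15 nonempty subsets were checked; Site 1 and Site 2 is lowest.)

Open Site 1 and Site 2; minimum total cost 330.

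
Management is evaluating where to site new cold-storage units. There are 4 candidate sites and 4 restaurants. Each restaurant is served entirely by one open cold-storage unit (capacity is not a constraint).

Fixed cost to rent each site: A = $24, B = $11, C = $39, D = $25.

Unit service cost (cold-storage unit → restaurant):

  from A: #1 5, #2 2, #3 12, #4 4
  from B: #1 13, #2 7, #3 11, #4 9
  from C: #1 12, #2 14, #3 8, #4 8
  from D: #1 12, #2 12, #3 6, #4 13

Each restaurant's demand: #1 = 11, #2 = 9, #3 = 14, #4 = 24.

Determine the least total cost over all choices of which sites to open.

Minimum total cost: 302

For any fixed open set, each restaurant goes to its cheapest open site; total = fixed + service.
{A, D}: #1→A 5·11=55, #2→A 2·9=18, #3→D 6·14=84, #4→A 4·24=96. Service 253; fixed 49; total 302.
{A, B, D}: service 253 + fixed 60 = 313
{A, C, D}: #1→A 5·11=55, #2→A 2·9=18, #3→D 6·14=84, #4→A 4·24=96. Service 253; fixed 88; total 341.
{A, B, C, D}: service 253 + fixed 99 = 352
No other subset beats 302.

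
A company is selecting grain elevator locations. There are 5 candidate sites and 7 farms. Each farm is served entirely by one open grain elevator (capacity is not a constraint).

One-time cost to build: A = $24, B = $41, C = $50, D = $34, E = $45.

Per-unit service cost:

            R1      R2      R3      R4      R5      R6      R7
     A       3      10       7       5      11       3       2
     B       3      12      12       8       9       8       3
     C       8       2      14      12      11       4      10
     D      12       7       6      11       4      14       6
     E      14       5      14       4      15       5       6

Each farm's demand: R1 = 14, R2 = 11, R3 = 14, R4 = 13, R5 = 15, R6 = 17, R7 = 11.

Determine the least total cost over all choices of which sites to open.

Minimum total cost: 454

For any fixed open set, each farm goes to its cheapest open site; total = fixed + service.
{A, C, D}: R1→A 3·14=42, R2→C 2·11=22, R3→D 6·14=84, R4→A 5·13=65, R5→D 4·15=60, R6→A 3·17=51, R7→A 2·11=22. Service 346; fixed 108; total 454.
{A, D}: service 401 + fixed 58 = 459
{A, D, E}: service 366 + fixed 103 = 469
{A, B, C, D, E}: R1→A 3·14=42, R2→C 2·11=22, R3→D 6·14=84, R4→E 4·13=52, R5→D 4·15=60, R6→A 3·17=51, R7→A 2·11=22. Service 333; fixed 194; total 527.
No other subset beats 454.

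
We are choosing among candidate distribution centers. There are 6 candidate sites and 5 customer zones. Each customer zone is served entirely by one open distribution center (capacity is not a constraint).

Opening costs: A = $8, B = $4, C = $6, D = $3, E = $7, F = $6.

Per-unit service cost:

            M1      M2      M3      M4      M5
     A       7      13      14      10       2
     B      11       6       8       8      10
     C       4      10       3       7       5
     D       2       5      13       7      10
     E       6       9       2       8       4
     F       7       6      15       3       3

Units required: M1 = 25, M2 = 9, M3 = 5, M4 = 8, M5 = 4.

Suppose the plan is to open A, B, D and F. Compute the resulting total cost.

Each customer zone is assigned to its cheapest site among the open ones.
{A, B, D, F}: M1→D 2·25=50, M2→D 5·9=45, M3→B 8·5=40, M4→F 3·8=24, M5→A 2·4=8. Service 167; fixed 21; total 188.

Total cost: 188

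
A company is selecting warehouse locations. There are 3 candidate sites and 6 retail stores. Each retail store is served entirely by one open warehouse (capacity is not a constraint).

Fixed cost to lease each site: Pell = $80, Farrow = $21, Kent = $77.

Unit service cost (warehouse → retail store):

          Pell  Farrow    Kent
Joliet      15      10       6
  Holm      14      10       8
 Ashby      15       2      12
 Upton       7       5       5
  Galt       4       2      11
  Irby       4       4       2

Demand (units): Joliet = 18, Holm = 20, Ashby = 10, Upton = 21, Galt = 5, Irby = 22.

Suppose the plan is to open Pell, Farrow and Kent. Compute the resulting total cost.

Total cost: 625

Each retail store is assigned to its cheapest site among the open ones.
{Pell, Farrow, Kent}: Joliet→Kent 6·18=108, Holm→Kent 8·20=160, Ashby→Farrow 2·10=20, Upton→Farrow 5·21=105, Galt→Farrow 2·5=10, Irby→Kent 2·22=44. Service 447; fixed 178; total 625.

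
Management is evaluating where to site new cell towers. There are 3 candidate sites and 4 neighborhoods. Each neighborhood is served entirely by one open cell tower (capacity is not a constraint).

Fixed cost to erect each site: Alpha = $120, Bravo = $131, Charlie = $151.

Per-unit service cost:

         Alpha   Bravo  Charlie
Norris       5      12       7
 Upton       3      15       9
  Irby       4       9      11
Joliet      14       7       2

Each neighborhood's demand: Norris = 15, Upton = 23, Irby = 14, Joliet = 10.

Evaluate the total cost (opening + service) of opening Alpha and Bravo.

Each neighborhood is assigned to its cheapest site among the open ones.
{Alpha, Bravo}: Norris→Alpha 5·15=75, Upton→Alpha 3·23=69, Irby→Alpha 4·14=56, Joliet→Bravo 7·10=70. Service 270; fixed 251; total 521.

Total cost: 521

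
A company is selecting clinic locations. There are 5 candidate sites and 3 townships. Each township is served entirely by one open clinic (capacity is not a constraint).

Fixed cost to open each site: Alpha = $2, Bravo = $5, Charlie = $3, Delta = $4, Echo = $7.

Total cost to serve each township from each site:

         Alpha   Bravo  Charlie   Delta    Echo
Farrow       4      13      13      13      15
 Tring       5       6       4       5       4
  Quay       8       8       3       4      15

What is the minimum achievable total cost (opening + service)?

For any fixed open set, each township goes to its cheapest open site; total = fixed + service.
{Alpha, Charlie}: Farrow→Alpha 4, Tring→Charlie 4, Quay→Charlie 3. Service 11; fixed 5; total 16.
{Alpha}: Farrow→Alpha 4, Tring→Alpha 5, Quay→Alpha 8. Service 17; fixed 2; total 19.
{Alpha, Delta}: Farrow→Alpha 4, Tring→Alpha 5, Quay→Delta 4. Service 13; fixed 6; total 19.
{Alpha, Bravo, Charlie, Delta, Echo}: service 11 + fixed 21 = 32
No other subset beats 16.

Minimum total cost: 16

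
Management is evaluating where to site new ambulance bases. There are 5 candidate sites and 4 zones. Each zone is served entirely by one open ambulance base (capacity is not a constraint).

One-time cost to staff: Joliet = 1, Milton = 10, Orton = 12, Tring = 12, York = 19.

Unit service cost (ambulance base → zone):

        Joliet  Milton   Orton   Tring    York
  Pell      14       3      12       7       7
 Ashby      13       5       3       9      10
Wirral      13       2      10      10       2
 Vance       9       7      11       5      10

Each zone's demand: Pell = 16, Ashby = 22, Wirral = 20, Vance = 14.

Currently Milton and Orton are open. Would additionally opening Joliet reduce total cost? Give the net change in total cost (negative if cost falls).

No — net change +1 (cost rises by 1).

Current service cost with {Milton, Orton}: 252.
Adding Joliet: each zone re-picks its cheapest; new service cost 252, saving 0.
Extra fixed cost: 1. Net change = 1 − 0 = 1.
(Totals: 274 → 275.)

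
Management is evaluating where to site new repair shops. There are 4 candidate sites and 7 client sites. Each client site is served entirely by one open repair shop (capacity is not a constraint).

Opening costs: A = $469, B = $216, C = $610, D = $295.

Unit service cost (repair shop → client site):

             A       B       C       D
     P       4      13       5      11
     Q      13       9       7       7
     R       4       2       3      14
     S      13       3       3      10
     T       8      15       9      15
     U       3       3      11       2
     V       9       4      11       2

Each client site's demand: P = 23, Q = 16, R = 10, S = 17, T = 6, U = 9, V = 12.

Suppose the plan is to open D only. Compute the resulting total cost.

Total cost: 1102

Each client site is assigned to its cheapest site among the open ones.
{D}: P→D 11·23=253, Q→D 7·16=112, R→D 14·10=140, S→D 10·17=170, T→D 15·6=90, U→D 2·9=18, V→D 2·12=24. Service 807; fixed 295; total 1102.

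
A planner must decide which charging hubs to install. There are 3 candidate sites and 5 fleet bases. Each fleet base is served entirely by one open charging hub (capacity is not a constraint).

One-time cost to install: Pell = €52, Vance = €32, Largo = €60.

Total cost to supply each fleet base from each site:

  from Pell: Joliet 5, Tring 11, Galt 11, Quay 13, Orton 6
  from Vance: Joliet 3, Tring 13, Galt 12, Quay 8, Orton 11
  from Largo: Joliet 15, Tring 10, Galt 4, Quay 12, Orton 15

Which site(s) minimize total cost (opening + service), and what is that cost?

Open Vance only; minimum total cost 79.

For any fixed open set, each fleet base goes to its cheapest open site; total = fixed + service.
{Vance}: Joliet→Vance 3, Tring→Vance 13, Galt→Vance 12, Quay→Vance 8, Orton→Vance 11. Service 47; fixed 32; total 79.
{Pell}: Joliet→Pell 5, Tring→Pell 11, Galt→Pell 11, Quay→Pell 13, Orton→Pell 6. Service 46; fixed 52; total 98.
{Largo}: Joliet→Largo 15, Tring→Largo 10, Galt→Largo 4, Quay→Largo 12, Orton→Largo 15. Service 56; fixed 60; total 116.
{Pell, Vance, Largo}: service 31 + fixed 144 = 175
(All 7 nonempty subsets were checked; Vance only is lowest.)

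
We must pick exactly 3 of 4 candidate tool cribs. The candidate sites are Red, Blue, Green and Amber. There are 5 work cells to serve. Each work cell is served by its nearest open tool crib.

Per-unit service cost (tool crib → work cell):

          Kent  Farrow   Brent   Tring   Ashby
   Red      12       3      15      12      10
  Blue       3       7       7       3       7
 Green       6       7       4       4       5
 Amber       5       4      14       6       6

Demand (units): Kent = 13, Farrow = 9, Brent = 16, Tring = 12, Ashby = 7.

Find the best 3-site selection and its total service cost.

Choose Red, Blue and Green; total service cost 201.

With exactly 3 open, each work cell uses its cheapest among the chosen.
{Red, Blue, Green}: Kent→Blue 3·13=39, Farrow→Red 3·9=27, Brent→Green 4·16=64, Tring→Blue 3·12=36, Ashby→Green 5·7=35. Service cost 201.
{Blue, Green, Amber}: service cost 210
{Red, Green, Amber}: service cost 239
Among all 4 size-3 choices, {Red, Blue, Green} is lowest.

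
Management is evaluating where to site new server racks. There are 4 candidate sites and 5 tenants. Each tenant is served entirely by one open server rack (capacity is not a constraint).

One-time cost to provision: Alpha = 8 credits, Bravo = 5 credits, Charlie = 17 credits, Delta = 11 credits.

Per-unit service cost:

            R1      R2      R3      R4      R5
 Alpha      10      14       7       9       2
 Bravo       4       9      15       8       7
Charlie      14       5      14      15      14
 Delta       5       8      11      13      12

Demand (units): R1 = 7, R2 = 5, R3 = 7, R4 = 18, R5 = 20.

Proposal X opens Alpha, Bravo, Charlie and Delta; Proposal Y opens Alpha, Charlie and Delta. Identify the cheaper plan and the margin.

Proposal X is cheaper by 20.

Proposal X: {Alpha, Bravo, Charlie, Delta}: R1→Bravo 4·7=28, R2→Charlie 5·5=25, R3→Alpha 7·7=49, R4→Bravo 8·18=144, R5→Alpha 2·20=40. Service 286; fixed 41; total 327.
Proposal Y: {Alpha, Charlie, Delta}: R1→Delta 5·7=35, R2→Charlie 5·5=25, R3→Alpha 7·7=49, R4→Alpha 9·18=162, R5→Alpha 2·20=40. Service 311; fixed 36; total 347.
Difference: |327 − 347| = 20.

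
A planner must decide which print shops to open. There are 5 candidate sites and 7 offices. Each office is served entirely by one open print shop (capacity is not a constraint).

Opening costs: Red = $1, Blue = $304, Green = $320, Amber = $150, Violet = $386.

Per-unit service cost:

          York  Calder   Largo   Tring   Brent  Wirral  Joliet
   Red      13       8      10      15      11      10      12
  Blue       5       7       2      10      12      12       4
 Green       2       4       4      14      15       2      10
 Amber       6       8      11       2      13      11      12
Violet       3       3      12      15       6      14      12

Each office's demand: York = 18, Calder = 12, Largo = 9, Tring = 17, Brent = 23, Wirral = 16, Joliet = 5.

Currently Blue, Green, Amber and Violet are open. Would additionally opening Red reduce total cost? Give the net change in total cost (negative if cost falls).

Current service cost with {Blue, Green, Amber, Violet}: 314.
Adding Red: each office re-picks its cheapest; new service cost 314, saving 0.
Extra fixed cost: 1. Net change = 1 − 0 = 1.
(Totals: 1474 → 1475.)

No — net change +1 (cost rises by 1).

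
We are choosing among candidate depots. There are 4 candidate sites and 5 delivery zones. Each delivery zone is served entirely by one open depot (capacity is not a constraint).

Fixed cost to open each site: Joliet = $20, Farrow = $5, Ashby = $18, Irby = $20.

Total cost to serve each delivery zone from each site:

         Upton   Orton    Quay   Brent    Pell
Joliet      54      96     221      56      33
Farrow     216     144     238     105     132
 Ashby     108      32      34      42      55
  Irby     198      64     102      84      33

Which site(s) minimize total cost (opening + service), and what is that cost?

For any fixed open set, each delivery zone goes to its cheapest open site; total = fixed + service.
{Joliet, Ashby}: Upton→Joliet 54, Orton→Ashby 32, Quay→Ashby 34, Brent→Ashby 42, Pell→Joliet 33. Service 195; fixed 38; total 233.
{Joliet, Farrow, Ashby}: service 195 + fixed 43 = 238
{Joliet, Ashby, Irby}: service 195 + fixed 58 = 253
{Joliet, Farrow, Ashby, Irby}: service 195 + fixed 63 = 258
No other subset beats 233.

Open Joliet and Ashby; minimum total cost 233.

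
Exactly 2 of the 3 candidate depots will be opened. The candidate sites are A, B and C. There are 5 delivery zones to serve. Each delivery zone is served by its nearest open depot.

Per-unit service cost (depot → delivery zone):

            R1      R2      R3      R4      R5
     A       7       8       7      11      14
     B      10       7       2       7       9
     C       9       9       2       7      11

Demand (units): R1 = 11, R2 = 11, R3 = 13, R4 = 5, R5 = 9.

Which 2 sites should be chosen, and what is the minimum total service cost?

With exactly 2 open, each delivery zone uses its cheapest among the chosen.
{A, B}: R1→A 7·11=77, R2→B 7·11=77, R3→B 2·13=26, R4→B 7·5=35, R5→B 9·9=81. Service cost 296.
{B, C}: service cost 318
{A, C}: service cost 325
Among all 3 size-2 choices, {A, B} is lowest.

Choose A and B; total service cost 296.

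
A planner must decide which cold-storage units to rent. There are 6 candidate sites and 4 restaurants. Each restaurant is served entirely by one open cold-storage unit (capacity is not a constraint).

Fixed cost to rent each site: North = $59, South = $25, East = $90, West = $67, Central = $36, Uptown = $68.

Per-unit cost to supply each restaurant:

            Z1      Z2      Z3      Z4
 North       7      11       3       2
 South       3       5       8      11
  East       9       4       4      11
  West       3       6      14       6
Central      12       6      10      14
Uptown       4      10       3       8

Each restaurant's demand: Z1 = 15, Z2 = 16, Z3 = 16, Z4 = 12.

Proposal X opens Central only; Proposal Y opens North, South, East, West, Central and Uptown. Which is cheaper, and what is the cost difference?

Proposal Y is cheaper by 114.

Proposal X: {Central}: Z1→Central 12·15=180, Z2→Central 6·16=96, Z3→Central 10·16=160, Z4→Central 14·12=168. Service 604; fixed 36; total 640.
Proposal Y: {North, South, East, West, Central, Uptown}: Z1→South 3·15=45, Z2→East 4·16=64, Z3→North 3·16=48, Z4→North 2·12=24. Service 181; fixed 345; total 526.
Difference: |640 − 526| = 114.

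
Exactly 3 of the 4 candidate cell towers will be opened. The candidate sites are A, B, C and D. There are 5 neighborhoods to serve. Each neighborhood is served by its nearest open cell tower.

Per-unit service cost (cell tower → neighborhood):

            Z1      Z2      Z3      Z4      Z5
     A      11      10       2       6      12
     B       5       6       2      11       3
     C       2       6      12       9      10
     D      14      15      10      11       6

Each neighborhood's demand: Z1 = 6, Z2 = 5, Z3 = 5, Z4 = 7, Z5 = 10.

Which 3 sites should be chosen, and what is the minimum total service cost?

Choose A, B and C; total service cost 124.

With exactly 3 open, each neighborhood uses its cheapest among the chosen.
{A, B, C}: Z1→C 2·6=12, Z2→B 6·5=30, Z3→A 2·5=10, Z4→A 6·7=42, Z5→B 3·10=30. Service cost 124.
{A, B, D}: service cost 142
{B, C, D}: service cost 145
Among all 4 size-3 choices, {A, B, C} is lowest.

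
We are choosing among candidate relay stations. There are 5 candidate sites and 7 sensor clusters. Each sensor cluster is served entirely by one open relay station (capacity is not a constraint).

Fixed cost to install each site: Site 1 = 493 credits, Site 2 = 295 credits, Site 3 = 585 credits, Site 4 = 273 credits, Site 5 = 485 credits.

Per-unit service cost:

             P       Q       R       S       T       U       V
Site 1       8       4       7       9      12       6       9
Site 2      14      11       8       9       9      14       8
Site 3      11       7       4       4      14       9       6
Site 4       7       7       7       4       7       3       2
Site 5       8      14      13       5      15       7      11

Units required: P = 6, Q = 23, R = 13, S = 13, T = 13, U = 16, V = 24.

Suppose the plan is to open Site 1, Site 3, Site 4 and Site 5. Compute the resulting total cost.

Each sensor cluster is assigned to its cheapest site among the open ones.
{Site 1, Site 3, Site 4, Site 5}: P→Site 4 7·6=42, Q→Site 1 4·23=92, R→Site 3 4·13=52, S→Site 3 4·13=52, T→Site 4 7·13=91, U→Site 4 3·16=48, V→Site 4 2·24=48. Service 425; fixed 1836; total 2261.

Total cost: 2261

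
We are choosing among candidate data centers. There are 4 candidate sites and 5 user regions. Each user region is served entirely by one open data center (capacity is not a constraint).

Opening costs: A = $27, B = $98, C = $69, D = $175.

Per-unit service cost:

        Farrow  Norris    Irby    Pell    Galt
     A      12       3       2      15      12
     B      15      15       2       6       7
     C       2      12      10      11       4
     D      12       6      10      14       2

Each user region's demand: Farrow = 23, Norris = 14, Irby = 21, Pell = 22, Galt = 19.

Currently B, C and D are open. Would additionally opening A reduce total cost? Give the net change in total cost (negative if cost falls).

Yes — net change −15 (cost falls by 15).

Current service cost with {B, C, D}: 342.
Adding A: each user region re-picks its cheapest; new service cost 300, saving 42.
Extra fixed cost: 27. Net change = 27 − 42 = -15.
(Totals: 684 → 669.)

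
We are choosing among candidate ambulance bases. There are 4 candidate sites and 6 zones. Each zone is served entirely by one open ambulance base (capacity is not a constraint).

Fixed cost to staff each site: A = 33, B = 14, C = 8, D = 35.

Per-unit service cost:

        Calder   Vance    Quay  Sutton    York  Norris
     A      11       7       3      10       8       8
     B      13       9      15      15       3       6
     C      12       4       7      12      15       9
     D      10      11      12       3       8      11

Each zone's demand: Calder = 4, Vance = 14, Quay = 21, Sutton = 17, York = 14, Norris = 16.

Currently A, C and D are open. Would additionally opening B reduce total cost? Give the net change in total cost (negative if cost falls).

Current service cost with {A, C, D}: 450.
Adding B: each zone re-picks its cheapest; new service cost 348, saving 102.
Extra fixed cost: 14. Net change = 14 − 102 = -88.
(Totals: 526 → 438.)

Yes — net change −88 (cost falls by 88).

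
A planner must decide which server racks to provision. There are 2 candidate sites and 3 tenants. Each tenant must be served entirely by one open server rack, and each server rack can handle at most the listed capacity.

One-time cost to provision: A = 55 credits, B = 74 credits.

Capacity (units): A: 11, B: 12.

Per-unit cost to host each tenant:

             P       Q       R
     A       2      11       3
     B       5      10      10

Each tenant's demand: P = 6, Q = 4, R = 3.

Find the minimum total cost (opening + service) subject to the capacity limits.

Minimum total cost: 190

Open {A, B}: P→A 2·6=12, Q→B 10·4=40, R→A 3·3=9.
Loads: A carries 9/11, B carries 4/12. Service 61; fixed 129; total 190.
Next best feasible plan costs 208.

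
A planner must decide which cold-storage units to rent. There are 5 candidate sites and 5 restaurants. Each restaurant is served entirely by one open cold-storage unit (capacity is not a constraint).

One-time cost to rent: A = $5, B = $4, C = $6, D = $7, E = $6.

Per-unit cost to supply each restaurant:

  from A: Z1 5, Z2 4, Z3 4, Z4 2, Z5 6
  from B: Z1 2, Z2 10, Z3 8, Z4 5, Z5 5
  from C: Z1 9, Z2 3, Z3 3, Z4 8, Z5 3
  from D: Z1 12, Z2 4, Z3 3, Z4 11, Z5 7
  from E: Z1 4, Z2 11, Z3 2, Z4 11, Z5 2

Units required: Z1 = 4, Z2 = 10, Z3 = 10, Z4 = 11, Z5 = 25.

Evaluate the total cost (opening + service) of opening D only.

Total cost: 421

Each restaurant is assigned to its cheapest site among the open ones.
{D}: Z1→D 12·4=48, Z2→D 4·10=40, Z3→D 3·10=30, Z4→D 11·11=121, Z5→D 7·25=175. Service 414; fixed 7; total 421.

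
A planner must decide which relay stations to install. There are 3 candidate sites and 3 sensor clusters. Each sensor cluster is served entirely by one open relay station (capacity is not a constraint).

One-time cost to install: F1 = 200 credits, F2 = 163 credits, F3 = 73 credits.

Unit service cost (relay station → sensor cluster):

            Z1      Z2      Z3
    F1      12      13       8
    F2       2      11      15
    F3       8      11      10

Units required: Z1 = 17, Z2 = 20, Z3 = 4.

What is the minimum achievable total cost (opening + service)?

Minimum total cost: 469

For any fixed open set, each sensor cluster goes to its cheapest open site; total = fixed + service.
{F3}: Z1→F3 8·17=136, Z2→F3 11·20=220, Z3→F3 10·4=40. Service 396; fixed 73; total 469.
{F2}: Z1→F2 2·17=34, Z2→F2 11·20=220, Z3→F2 15·4=60. Service 314; fixed 163; total 477.
{F2, F3}: service 294 + fixed 236 = 530
{F1, F2, F3}: Z1→F2 2·17=34, Z2→F2 11·20=220, Z3→F1 8·4=32. Service 286; fixed 436; total 722.
No other subset beats 469.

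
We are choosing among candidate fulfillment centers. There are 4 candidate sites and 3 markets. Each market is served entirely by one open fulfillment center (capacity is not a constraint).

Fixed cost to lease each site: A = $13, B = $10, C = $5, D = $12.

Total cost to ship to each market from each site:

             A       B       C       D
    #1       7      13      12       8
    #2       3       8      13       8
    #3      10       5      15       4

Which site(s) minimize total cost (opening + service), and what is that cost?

For any fixed open set, each market goes to its cheapest open site; total = fixed + service.
{D}: #1→D 8, #2→D 8, #3→D 4. Service 20; fixed 12; total 32.
{A}: #1→A 7, #2→A 3, #3→A 10. Service 20; fixed 13; total 33.
{B}: service 26 + fixed 10 = 36
{A, B, C, D}: #1→A 7, #2→A 3, #3→D 4. Service 14; fixed 40; total 54.
No other subset beats 32.

Open D only; minimum total cost 32.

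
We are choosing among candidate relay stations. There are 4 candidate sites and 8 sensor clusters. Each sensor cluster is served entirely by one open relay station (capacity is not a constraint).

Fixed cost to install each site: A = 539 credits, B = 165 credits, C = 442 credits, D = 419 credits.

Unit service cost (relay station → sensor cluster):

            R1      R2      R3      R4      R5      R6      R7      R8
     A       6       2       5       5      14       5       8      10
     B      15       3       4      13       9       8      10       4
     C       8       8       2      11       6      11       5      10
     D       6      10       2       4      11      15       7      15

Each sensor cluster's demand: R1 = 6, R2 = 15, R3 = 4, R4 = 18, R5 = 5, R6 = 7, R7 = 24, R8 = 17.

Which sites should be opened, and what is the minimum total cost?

Open B only; minimum total cost 959.

For any fixed open set, each sensor cluster goes to its cheapest open site; total = fixed + service.
{B}: R1→B 15·6=90, R2→B 3·15=45, R3→B 4·4=16, R4→B 13·18=234, R5→B 9·5=45, R6→B 8·7=56, R7→B 10·24=240, R8→B 4·17=68. Service 794; fixed 165; total 959.
{B, D}: service 498 + fixed 584 = 1082
{B, C}: service 573 + fixed 607 = 1180
{A, B, C, D}: service 399 + fixed 1565 = 1964
(All 15 nonempty subsets were checked; B only is lowest.)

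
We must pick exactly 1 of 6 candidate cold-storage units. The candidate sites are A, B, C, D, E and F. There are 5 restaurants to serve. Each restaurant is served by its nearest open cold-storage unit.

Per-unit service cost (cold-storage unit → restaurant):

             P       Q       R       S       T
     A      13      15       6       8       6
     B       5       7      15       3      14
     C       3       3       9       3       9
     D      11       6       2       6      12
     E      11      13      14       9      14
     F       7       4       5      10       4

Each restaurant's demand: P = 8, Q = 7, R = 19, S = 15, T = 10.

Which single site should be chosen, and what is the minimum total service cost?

With exactly 1 open, each restaurant uses its cheapest among the chosen.
{C}: P→C 3·8=24, Q→C 3·7=21, R→C 9·19=171, S→C 3·15=45, T→C 9·10=90. Service cost 351.
{F}: service cost 369
{D}: service cost 378
Among all 6 size-1 choices, {C} is lowest.

Choose C only; total service cost 351.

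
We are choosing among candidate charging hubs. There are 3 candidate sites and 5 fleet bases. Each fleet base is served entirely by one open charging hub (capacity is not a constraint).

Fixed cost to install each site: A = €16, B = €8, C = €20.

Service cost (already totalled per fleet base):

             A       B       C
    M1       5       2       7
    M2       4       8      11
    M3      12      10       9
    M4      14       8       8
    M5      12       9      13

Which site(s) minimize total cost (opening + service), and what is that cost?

Open B only; minimum total cost 45.

For any fixed open set, each fleet base goes to its cheapest open site; total = fixed + service.
{B}: M1→B 2, M2→B 8, M3→B 10, M4→B 8, M5→B 9. Service 37; fixed 8; total 45.
{A, B}: M1→B 2, M2→A 4, M3→B 10, M4→B 8, M5→B 9. Service 33; fixed 24; total 57.
{A}: service 47 + fixed 16 = 63
{A, B, C}: service 32 + fixed 44 = 76
No other subset beats 45.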